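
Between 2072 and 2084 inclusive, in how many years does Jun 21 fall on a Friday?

2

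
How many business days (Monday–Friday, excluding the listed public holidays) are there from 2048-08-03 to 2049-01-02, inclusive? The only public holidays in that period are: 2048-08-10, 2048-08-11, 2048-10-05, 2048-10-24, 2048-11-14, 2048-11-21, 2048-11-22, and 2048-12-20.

2048-08-03 is a Monday.
The range spans 153 days (inclusive of both endpoints).
153 = 7 × 21 + 6, so there are 21 full weeks plus 6 extra days.
Each full week contributes 5 weekdays (Mon–Fri): 21 × 5 = 105.
The 6 extra days are Monday, Tuesday, Wednesday, Thursday, Friday, Saturday — 5 of them qualify.
Total: 105 + 5 = 110.
Holidays: 2048-08-10 (Mon); 2048-08-11 (Tue); 2048-10-05 (Mon); 2048-10-24 (Sat); 2048-11-14 (Sat); 2048-11-21 (Sat); 2048-11-22 (Sun); 2048-12-20 (Sun).
3 of the 8 holidays fall on weekdays; the rest are weekends and were already excluded.
Business days: 110 − 3 = 107.

107 business days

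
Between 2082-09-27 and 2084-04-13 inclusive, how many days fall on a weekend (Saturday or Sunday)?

2082-09-27 is a Sunday.
From 2082-09-27 to 2084-04-13 is 565 days inclusive.
565 = 7 × 80 + 5, so there are 80 full weeks plus 5 extra days.
Each full week contributes 2 weekend days (Sat, Sun): 80 × 2 = 160.
The 5 extra days are Sunday, Monday, Tuesday, Wednesday, Thursday — 1 of them qualifies.
Total: 160 + 1 = 161.

161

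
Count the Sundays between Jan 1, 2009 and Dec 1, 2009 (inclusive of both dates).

Jan 1, 2009 is a Thursday.
The range spans 335 days (inclusive of both endpoints).
335 = 7 × 47 + 6, so there are 47 full weeks plus 6 extra days.
Each full week contributes one Sunday: 47 so far.
The 6 extra days are Thu, Fri, Sat, Sun, Mon, Tue — 1 of them qualifies.
Total: 47 + 1 = 48.

48 Sundays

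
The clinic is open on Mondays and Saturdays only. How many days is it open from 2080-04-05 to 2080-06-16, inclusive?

2080-04-05 is a Friday.
The range spans 73 days (inclusive of both endpoints).
73 = 7 × 10 + 3, so there are 10 full weeks plus 3 extra days.
Each full week contributes 2 days from the set (Mon, Sat): 10 × 2 = 20.
The 3 extra days are Fri, Sat, Sun — 1 of them qualifies.
Total: 20 + 1 = 21.

21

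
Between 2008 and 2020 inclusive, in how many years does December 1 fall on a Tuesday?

3

Day of week of December 1 in each year:
2008: Mon, 2009: Tue ✓, 2010: Wed, 2011: Thu, 2012: Sat, 2013: Sun, 2014: Mon, 2015: Tue ✓, 2016: Thu, 2017: Fri, 2018: Sat, 2019: Sun, 2020: Tue ✓
Tuesdays: 2009, 2015, 2020.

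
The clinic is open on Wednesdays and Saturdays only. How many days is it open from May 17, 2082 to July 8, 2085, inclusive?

328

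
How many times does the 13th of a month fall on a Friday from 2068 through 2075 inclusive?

16

Friday-the-13ths by year:
2068: Jan, Apr, Jul
2069: Sep, Dec
2070: Jun
2071: Feb, Mar, Nov
2072: May
2073: Jan, Oct
2074: Apr, Jul
2075: Sep, Dec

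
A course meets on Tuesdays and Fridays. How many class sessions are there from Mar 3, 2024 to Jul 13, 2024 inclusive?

Mar 3, 2024 is a Sunday.
The range spans 133 days (inclusive of both endpoints).
133 = 7 × 19, so the span is exactly 19 full weeks.
Each full week contributes 2 days from the set (Tue, Fri): 19 × 2 = 38.
Total: 38.

38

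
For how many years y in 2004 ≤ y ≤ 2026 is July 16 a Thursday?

4

Day of week of July 16 in each year:
2004: Fri, 2005: Sat, 2006: Sun, 2007: Mon, 2008: Wed, 2009: Thu ✓, 2010: Fri, 2011: Sat, 2012: Mon, 2013: Tue, 2014: Wed, 2015: Thu ✓, 2016: Sat, 2017: Sun, 2018: Mon, 2019: Tue, 2020: Thu ✓, 2021: Fri, 2022: Sat, 2023: Sun, 2024: Tue, 2025: Wed, 2026: Thu ✓
Thursdays: 2009, 2015, 2020, 2026.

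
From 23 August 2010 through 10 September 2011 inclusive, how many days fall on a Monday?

55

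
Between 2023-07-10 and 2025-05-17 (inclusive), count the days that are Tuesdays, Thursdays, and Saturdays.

2023-07-10 is a Monday.
The range spans 678 days (inclusive of both endpoints).
678 = 7 × 96 + 6, so there are 96 full weeks plus 6 extra days.
Each full week contributes 3 days from the set (Tue, Thu, Sat): 96 × 3 = 288.
The 6 extra days are Mon, Tue, Wed, Thu, Fri, Sat — 3 of them qualify.
Total: 288 + 3 = 291.

291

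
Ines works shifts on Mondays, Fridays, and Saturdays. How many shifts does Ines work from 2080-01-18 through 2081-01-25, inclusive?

161

2080-01-18 is a Thursday.
From 2080-01-18 to 2081-01-25 is 374 days inclusive.
374 = 7 × 53 + 3, so there are 53 full weeks plus 3 extra days.
Each full week contributes 3 days from the set (Mon, Fri, Sat): 53 × 3 = 159.
The 3 extra days are Thu, Fri, Sat — 2 of them qualify.
Total: 159 + 2 = 161.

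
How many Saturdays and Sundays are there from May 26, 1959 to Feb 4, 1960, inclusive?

72

May 26, 1959 is a Tuesday.
The range spans 255 days (inclusive of both endpoints).
255 = 7 × 36 + 3, so there are 36 full weeks plus 3 extra days.
Each full week contributes 2 weekend days (Sat, Sun): 36 × 2 = 72.
The 3 extra days are Tuesday, Wednesday, Thursday — none qualify.
Total: 72 + 0 = 72.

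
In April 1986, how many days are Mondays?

4

1986-04-01 is a Tuesday.
The range spans 30 days (inclusive of both endpoints).
30 = 7 × 4 + 2, so there are 4 full weeks plus 2 extra days.
Each full week contributes one Monday: 4 so far.
The 2 extra days are Tue, Wed — none qualify.
Total: 4 + 0 = 4.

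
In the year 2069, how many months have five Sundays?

4

A month has five Sundays exactly when Sunday falls within its first (length − 28) days.
Jan: 31 days, starts Tue → 5 of Tue, Wed, Thu
Feb: 28 days, starts Fri → 5 of (none)
Mar: 31 days, starts Fri → 5 of Fri, Sat, Sun ✓
Apr: 30 days, starts Mon → 5 of Mon, Tue
May: 31 days, starts Wed → 5 of Wed, Thu, Fri
Jun: 30 days, starts Sat → 5 of Sat, Sun ✓
Jul: 31 days, starts Mon → 5 of Mon, Tue, Wed
Aug: 31 days, starts Thu → 5 of Thu, Fri, Sat
Sep: 30 days, starts Sun → 5 of Sun, Mon ✓
Oct: 31 days, starts Tue → 5 of Tue, Wed, Thu
Nov: 30 days, starts Fri → 5 of Fri, Sat
Dec: 31 days, starts Sun → 5 of Sun, Mon, Tue ✓
Months with five Sundays: Mar, Jun, Sep, Dec.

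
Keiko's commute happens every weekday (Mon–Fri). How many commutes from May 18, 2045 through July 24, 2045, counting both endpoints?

May 18, 2045 is a Thursday.
The range spans 68 days (inclusive of both endpoints).
68 = 7 × 9 + 5, so there are 9 full weeks plus 5 extra days.
Each full week contributes 5 weekdays (Mon–Fri): 9 × 5 = 45.
The 5 extra days are Thursday, Friday, Saturday, Sunday, Monday — 3 of them qualify.
Total: 45 + 3 = 48.

48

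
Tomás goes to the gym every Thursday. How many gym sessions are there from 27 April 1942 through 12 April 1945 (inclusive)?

27 April 1942 is a Monday.
The range spans 1082 days (inclusive of both endpoints).
1082 = 7 × 154 + 4, so there are 154 full weeks plus 4 extra days.
Each full week contributes one Thursday: 154 so far.
The 4 extra days are Monday, Tuesday, Wednesday, Thursday — 1 of them qualifies.
Total: 154 + 1 = 155.

155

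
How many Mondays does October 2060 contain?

4

October 1, 2060 is a Friday.
The range spans 31 days (inclusive of both endpoints).
31 = 7 × 4 + 3, so there are 4 full weeks plus 3 extra days.
Each full week contributes one Monday: 4 so far.
The 3 extra days are Friday, Saturday, Sunday — none qualify.
Total: 4 + 0 = 4.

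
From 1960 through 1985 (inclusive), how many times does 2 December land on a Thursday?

Day of week of December 2 in each year:
1960: Fri, 1961: Sat, 1962: Sun, 1963: Mon, 1964: Wed, 1965: Thu ✓, 1966: Fri, 1967: Sat, 1968: Mon, 1969: Tue, 1970: Wed, 1971: Thu ✓, 1972: Sat, 1973: Sun, 1974: Mon, 1975: Tue, 1976: Thu ✓, 1977: Fri, 1978: Sat, 1979: Sun, 1980: Tue, 1981: Wed, 1982: Thu ✓, 1983: Fri, 1984: Sun, 1985: Mon
Thursdays: 1965, 1971, 1976, 1982.

4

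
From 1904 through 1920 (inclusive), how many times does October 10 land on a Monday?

2

Day of week of October 10 in each year:
1904: Mon ✓, 1905: Tue, 1906: Wed, 1907: Thu, 1908: Sat, 1909: Sun, 1910: Mon ✓, 1911: Tue, 1912: Thu, 1913: Fri, 1914: Sat, 1915: Sun, 1916: Tue, 1917: Wed, 1918: Thu, 1919: Fri, 1920: Sun
Mondays: 1904, 1910.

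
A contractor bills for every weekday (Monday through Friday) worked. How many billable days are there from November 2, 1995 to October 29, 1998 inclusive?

781 weekdays

November 2, 1995 is a Thursday.
The range spans 1093 days (inclusive of both endpoints).
1093 = 7 × 156 + 1, so there are 156 full weeks plus 1 extra day.
Each full week contributes 5 weekdays (Mon–Fri): 156 × 5 = 780.
The 1 extra day is Thu — 1 of them qualifies.
Total: 780 + 1 = 781.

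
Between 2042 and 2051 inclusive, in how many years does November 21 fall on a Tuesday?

Day of week of November 21 in each year:
2042: Fri, 2043: Sat, 2044: Mon, 2045: Tue ✓, 2046: Wed, 2047: Thu, 2048: Sat, 2049: Sun, 2050: Mon, 2051: Tue ✓
Tuesdays: 2045, 2051.

2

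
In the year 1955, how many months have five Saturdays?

A month has five Saturdays exactly when Saturday falls within its first (length − 28) days.
Jan: 31 days, starts Sat → 5 of Sat, Sun, Mon ✓
Feb: 28 days, starts Tue → 5 of (none)
Mar: 31 days, starts Tue → 5 of Tue, Wed, Thu
Apr: 30 days, starts Fri → 5 of Fri, Sat ✓
May: 31 days, starts Sun → 5 of Sun, Mon, Tue
Jun: 30 days, starts Wed → 5 of Wed, Thu
Jul: 31 days, starts Fri → 5 of Fri, Sat, Sun ✓
Aug: 31 days, starts Mon → 5 of Mon, Tue, Wed
Sep: 30 days, starts Thu → 5 of Thu, Fri
Oct: 31 days, starts Sat → 5 of Sat, Sun, Mon ✓
Nov: 30 days, starts Tue → 5 of Tue, Wed
Dec: 31 days, starts Thu → 5 of Thu, Fri, Sat ✓
Months with five Saturdays: Jan, Apr, Jul, Oct, Dec.

5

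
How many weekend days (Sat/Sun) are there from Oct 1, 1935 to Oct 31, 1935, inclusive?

Oct 1, 1935 is a Tuesday.
The range spans 31 days (inclusive of both endpoints).
31 = 7 × 4 + 3, so there are 4 full weeks plus 3 extra days.
Each full week contributes 2 weekend days (Sat, Sun): 4 × 2 = 8.
The 3 extra days are Tuesday, Wednesday, Thursday — none qualify.
Total: 8 + 0 = 8.

8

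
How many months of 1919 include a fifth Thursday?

4

A month has five Thursdays exactly when Thursday falls within its first (length − 28) days.
Jan: 31 days, starts Wed → 5 of Wed, Thu, Fri ✓
Feb: 28 days, starts Sat → 5 of (none)
Mar: 31 days, starts Sat → 5 of Sat, Sun, Mon
Apr: 30 days, starts Tue → 5 of Tue, Wed
May: 31 days, starts Thu → 5 of Thu, Fri, Sat ✓
Jun: 30 days, starts Sun → 5 of Sun, Mon
Jul: 31 days, starts Tue → 5 of Tue, Wed, Thu ✓
Aug: 31 days, starts Fri → 5 of Fri, Sat, Sun
Sep: 30 days, starts Mon → 5 of Mon, Tue
Oct: 31 days, starts Wed → 5 of Wed, Thu, Fri ✓
Nov: 30 days, starts Sat → 5 of Sat, Sun
Dec: 31 days, starts Mon → 5 of Mon, Tue, Wed
Months with five Thursdays: Jan, May, Jul, Oct.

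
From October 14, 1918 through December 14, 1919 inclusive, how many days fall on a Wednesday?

October 14, 1918 is a Monday.
From October 14, 1918 to December 14, 1919 is 427 days inclusive.
427 = 7 × 61, so the span is exactly 61 full weeks.
Each full week contributes one Wednesday: 61 so far.

61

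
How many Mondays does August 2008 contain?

Aug 1, 2008 is a Friday.
The range spans 31 days (inclusive of both endpoints).
31 = 7 × 4 + 3, so there are 4 full weeks plus 3 extra days.
Each full week contributes one Monday: 4 so far.
The 3 extra days are Friday, Saturday, Sunday — none qualify.
Total: 4 + 0 = 4.

4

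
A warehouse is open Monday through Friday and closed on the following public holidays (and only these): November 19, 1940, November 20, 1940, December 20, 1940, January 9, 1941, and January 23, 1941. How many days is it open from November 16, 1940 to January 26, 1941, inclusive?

45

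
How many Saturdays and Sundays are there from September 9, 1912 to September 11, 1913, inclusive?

September 9, 1912 is a Monday.
From September 9, 1912 to September 11, 1913 is 368 days inclusive.
368 = 7 × 52 + 4, so there are 52 full weeks plus 4 extra days.
Each full week contributes 2 weekend days (Sat, Sun): 52 × 2 = 104.
The 4 extra days are Mon, Tue, Wed, Thu — none qualify.
Total: 104 + 0 = 104.

104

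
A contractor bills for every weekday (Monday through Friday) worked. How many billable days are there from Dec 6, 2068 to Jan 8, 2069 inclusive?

24

Dec 6, 2068 is a Thursday.
From Dec 6, 2068 to Jan 8, 2069 is 34 days inclusive.
34 = 7 × 4 + 6, so there are 4 full weeks plus 6 extra days.
Each full week contributes 5 weekdays (Mon–Fri): 4 × 5 = 20.
The 6 extra days are Thursday, Friday, Saturday, Sunday, Monday, Tuesday — 4 of them qualify.
Total: 20 + 4 = 24.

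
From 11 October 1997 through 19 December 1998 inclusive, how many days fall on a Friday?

62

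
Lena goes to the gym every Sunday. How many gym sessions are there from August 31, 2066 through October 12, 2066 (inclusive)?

6 Sundays

August 31, 2066 is a Tuesday.
That's 43 days from start to end, counting both.
43 = 7 × 6 + 1, so there are 6 full weeks plus 1 extra day.
Each full week contributes one Sunday: 6 so far.
The 1 extra day is Tuesday — none qualify.
Total: 6 + 0 = 6.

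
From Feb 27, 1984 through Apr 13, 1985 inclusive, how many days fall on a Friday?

Feb 27, 1984 is a Monday.
That's 412 days from start to end, counting both.
412 = 7 × 58 + 6, so there are 58 full weeks plus 6 extra days.
Each full week contributes one Friday: 58 so far.
The 6 extra days are Monday, Tuesday, Wednesday, Thursday, Friday, Saturday — 1 of them qualifies.
Total: 58 + 1 = 59.

59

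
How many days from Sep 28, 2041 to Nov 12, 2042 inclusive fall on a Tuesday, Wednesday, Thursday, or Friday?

234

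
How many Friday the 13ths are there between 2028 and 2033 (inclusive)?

9

Friday-the-13ths by year:
2028: Oct
2029: Apr, Jul
2030: Sep, Dec
2031: Jun
2032: Feb, Aug
2033: May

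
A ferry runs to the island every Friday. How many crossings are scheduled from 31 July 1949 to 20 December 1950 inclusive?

72 Fridays

31 July 1949 is a Sunday.
That's 508 days from start to end, counting both.
508 = 7 × 72 + 4, so there are 72 full weeks plus 4 extra days.
Each full week contributes one Friday: 72 so far.
The 4 extra days are Sunday, Monday, Tuesday, Wednesday — none qualify.
Total: 72 + 0 = 72.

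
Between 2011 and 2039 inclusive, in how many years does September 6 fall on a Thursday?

Day of week of September 6 in each year:
2011: Tue, 2012: Thu ✓, 2013: Fri, 2014: Sat, 2015: Sun, 2016: Tue, 2017: Wed, 2018: Thu ✓, 2019: Fri, 2020: Sun, 2021: Mon, 2022: Tue, 2023: Wed, 2024: Fri, 2025: Sat, 2026: Sun, 2027: Mon, 2028: Wed, 2029: Thu ✓, 2030: Fri, 2031: Sat, 2032: Mon, 2033: Tue, 2034: Wed, 2035: Thu ✓, 2036: Sat, 2037: Sun, 2038: Mon, 2039: Tue
Thursdays: 2012, 2018, 2029, 2035.

4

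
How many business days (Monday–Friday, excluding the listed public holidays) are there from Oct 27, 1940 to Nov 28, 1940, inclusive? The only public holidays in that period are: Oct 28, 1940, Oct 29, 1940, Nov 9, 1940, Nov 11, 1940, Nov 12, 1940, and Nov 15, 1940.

19 business days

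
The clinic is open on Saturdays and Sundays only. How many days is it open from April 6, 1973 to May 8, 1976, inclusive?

323

April 6, 1973 is a Friday.
The range spans 1129 days (inclusive of both endpoints).
1129 = 7 × 161 + 2, so there are 161 full weeks plus 2 extra days.
Each full week contributes 2 days from the set (Sat, Sun): 161 × 2 = 322.
The 2 extra days are Friday, Saturday — 1 of them qualifies.
Total: 322 + 1 = 323.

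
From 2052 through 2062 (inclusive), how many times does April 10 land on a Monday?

Day of week of April 10 in each year:
2052: Wed, 2053: Thu, 2054: Fri, 2055: Sat, 2056: Mon ✓, 2057: Tue, 2058: Wed, 2059: Thu, 2060: Sat, 2061: Sun, 2062: Mon ✓
Mondays: 2056, 2062.

2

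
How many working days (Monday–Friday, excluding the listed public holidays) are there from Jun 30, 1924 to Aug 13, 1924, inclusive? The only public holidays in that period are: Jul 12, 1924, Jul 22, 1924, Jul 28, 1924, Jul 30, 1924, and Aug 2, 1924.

Jun 30, 1924 is a Monday.
The range spans 45 days (inclusive of both endpoints).
45 = 7 × 6 + 3, so there are 6 full weeks plus 3 extra days.
Each full week contributes 5 weekdays (Mon–Fri): 6 × 5 = 30.
The 3 extra days are Mon, Tue, Wed — 3 of them qualify.
Total: 30 + 3 = 33.
Holidays: Jul 12, 1924 (Sat); Jul 22, 1924 (Tue); Jul 28, 1924 (Mon); Jul 30, 1924 (Wed); Aug 2, 1924 (Sat).
3 of the 5 holidays fall on weekdays; the rest are weekends and were already excluded.
Business days: 33 − 3 = 30.

30 working days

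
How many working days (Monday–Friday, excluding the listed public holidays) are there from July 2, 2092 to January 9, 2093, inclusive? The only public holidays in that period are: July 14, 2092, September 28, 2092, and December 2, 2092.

July 2, 2092 is a Wednesday.
From July 2, 2092 to January 9, 2093 is 192 days inclusive.
192 = 7 × 27 + 3, so there are 27 full weeks plus 3 extra days.
Each full week contributes 5 weekdays (Mon–Fri): 27 × 5 = 135.
The 3 extra days are Wednesday, Thursday, Friday — 3 of them qualify.
Total: 135 + 3 = 138.
Holidays: July 14, 2092 (Mon); September 28, 2092 (Sun); December 2, 2092 (Tue).
2 of the 3 holidays fall on weekdays; the rest are weekends and were already excluded.
Business days: 138 − 2 = 136.

136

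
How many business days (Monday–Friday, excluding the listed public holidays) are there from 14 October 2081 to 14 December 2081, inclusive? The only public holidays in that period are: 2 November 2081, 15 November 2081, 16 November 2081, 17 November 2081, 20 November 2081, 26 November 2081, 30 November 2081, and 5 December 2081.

14 October 2081 is a Tuesday.
The range spans 62 days (inclusive of both endpoints).
62 = 7 × 8 + 6, so there are 8 full weeks plus 6 extra days.
Each full week contributes 5 weekdays (Mon–Fri): 8 × 5 = 40.
The 6 extra days are Tuesday, Wednesday, Thursday, Friday, Saturday, Sunday — 4 of them qualify.
Total: 40 + 4 = 44.
Holidays: 2 November 2081 (Sun); 15 November 2081 (Sat); 16 November 2081 (Sun); 17 November 2081 (Mon); 20 November 2081 (Thu); 26 November 2081 (Wed); 30 November 2081 (Sun); 5 December 2081 (Fri).
4 of the 8 holidays fall on weekdays; the rest are weekends and were already excluded.
Business days: 44 − 4 = 40.

40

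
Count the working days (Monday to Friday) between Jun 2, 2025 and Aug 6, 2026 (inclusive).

309 weekdays

Jun 2, 2025 is a Monday.
From Jun 2, 2025 to Aug 6, 2026 is 431 days inclusive.
431 = 7 × 61 + 4, so there are 61 full weeks plus 4 extra days.
Each full week contributes 5 weekdays (Mon–Fri): 61 × 5 = 305.
The 4 extra days are Mon, Tue, Wed, Thu — 4 of them qualify.
Total: 305 + 4 = 309.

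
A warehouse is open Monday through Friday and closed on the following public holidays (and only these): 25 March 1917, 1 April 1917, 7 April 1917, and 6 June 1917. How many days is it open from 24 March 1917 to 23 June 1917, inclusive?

64

24 March 1917 is a Saturday.
From 24 March 1917 to 23 June 1917 is 92 days inclusive.
92 = 7 × 13 + 1, so there are 13 full weeks plus 1 extra day.
Each full week contributes 5 weekdays (Mon–Fri): 13 × 5 = 65.
The 1 extra day is Saturday — none qualify.
Total: 65 + 0 = 65.
Holidays: 25 March 1917 (Sun); 1 April 1917 (Sun); 7 April 1917 (Sat); 6 June 1917 (Wed).
1 of the 4 holidays fall on weekdays; the rest are weekends and were already excluded.
Business days: 65 − 1 = 64.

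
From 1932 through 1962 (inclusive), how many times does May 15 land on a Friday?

Day of week of May 15 in each year:
1932: Sun, 1933: Mon, 1934: Tue, 1935: Wed, 1936: Fri ✓, 1937: Sat, 1938: Sun, 1939: Mon, 1940: Wed, 1941: Thu, 1942: Fri ✓, 1943: Sat, 1944: Mon, 1945: Tue, 1946: Wed, 1947: Thu, 1948: Sat, 1949: Sun, 1950: Mon, 1951: Tue, 1952: Thu, 1953: Fri ✓, 1954: Sat, 1955: Sun, 1956: Tue, 1957: Wed, 1958: Thu, 1959: Fri ✓, 1960: Sun, 1961: Mon, 1962: Tue
Fridays: 1936, 1942, 1953, 1959.

4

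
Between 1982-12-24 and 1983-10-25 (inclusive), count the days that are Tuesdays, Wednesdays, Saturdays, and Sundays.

175

1982-12-24 is a Friday.
The range spans 306 days (inclusive of both endpoints).
306 = 7 × 43 + 5, so there are 43 full weeks plus 5 extra days.
Each full week contributes 4 days from the set (Tue, Wed, Sat, Sun): 43 × 4 = 172.
The 5 extra days are Friday, Saturday, Sunday, Monday, Tuesday — 3 of them qualify.
Total: 172 + 3 = 175.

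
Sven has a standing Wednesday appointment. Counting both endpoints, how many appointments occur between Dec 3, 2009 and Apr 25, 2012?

Dec 3, 2009 is a Thursday.
The range spans 875 days (inclusive of both endpoints).
875 = 7 × 125, so the span is exactly 125 full weeks.
Each full week contributes one Wednesday: 125 so far.
Total: 125.

125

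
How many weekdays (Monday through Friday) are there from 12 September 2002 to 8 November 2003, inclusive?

12 September 2002 is a Thursday.
The range spans 423 days (inclusive of both endpoints).
423 = 7 × 60 + 3, so there are 60 full weeks plus 3 extra days.
Each full week contributes 5 weekdays (Mon–Fri): 60 × 5 = 300.
The 3 extra days are Thursday, Friday, Saturday — 2 of them qualify.
Total: 300 + 2 = 302.

302 weekdays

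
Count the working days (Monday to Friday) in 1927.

January 1, 1927 is a Saturday.
That's 365 days from start to end, counting both.
365 = 7 × 52 + 1, so there are 52 full weeks plus 1 extra day.
Each full week contributes 5 weekdays (Mon–Fri): 52 × 5 = 260.
The 1 extra day is Saturday — none qualify.
Total: 260 + 0 = 260.

260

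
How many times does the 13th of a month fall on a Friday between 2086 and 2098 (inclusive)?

22

Friday-the-13ths by year:
2086: Sep, Dec
2087: Jun
2088: Feb, Aug
2089: May
2090: Jan, Oct
2091: Apr, Jul
2092: Jun
2093: Feb, Mar, Nov
2094: Aug
2095: May
2096: Jan, Apr, Jul
2097: Sep, Dec
2098: Jun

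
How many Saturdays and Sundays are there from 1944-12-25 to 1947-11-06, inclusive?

1944-12-25 is a Monday.
The range spans 1047 days (inclusive of both endpoints).
1047 = 7 × 149 + 4, so there are 149 full weeks plus 4 extra days.
Each full week contributes 2 weekend days (Sat, Sun): 149 × 2 = 298.
The 4 extra days are Monday, Tuesday, Wednesday, Thursday — none qualify.
Total: 298 + 0 = 298.

298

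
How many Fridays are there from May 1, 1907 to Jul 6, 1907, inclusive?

10 Fridays

May 1, 1907 is a Wednesday.
From May 1, 1907 to Jul 6, 1907 is 67 days inclusive.
67 = 7 × 9 + 4, so there are 9 full weeks plus 4 extra days.
Each full week contributes one Friday: 9 so far.
The 4 extra days are Wed, Thu, Fri, Sat — 1 of them qualifies.
Total: 9 + 1 = 10.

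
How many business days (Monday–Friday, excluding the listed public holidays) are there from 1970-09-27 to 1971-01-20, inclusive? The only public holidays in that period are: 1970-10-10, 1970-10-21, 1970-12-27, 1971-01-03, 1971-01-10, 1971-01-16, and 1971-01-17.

1970-09-27 is a Sunday.
From 1970-09-27 to 1971-01-20 is 116 days inclusive.
116 = 7 × 16 + 4, so there are 16 full weeks plus 4 extra days.
Each full week contributes 5 weekdays (Mon–Fri): 16 × 5 = 80.
The 4 extra days are Sun, Mon, Tue, Wed — 3 of them qualify.
Total: 80 + 3 = 83.
Holidays: 1970-10-10 (Sat); 1970-10-21 (Wed); 1970-12-27 (Sun); 1971-01-03 (Sun); 1971-01-10 (Sun); 1971-01-16 (Sat); 1971-01-17 (Sun).
1 of the 7 holidays fall on weekdays; the rest are weekends and were already excluded.
Business days: 83 − 1 = 82.

82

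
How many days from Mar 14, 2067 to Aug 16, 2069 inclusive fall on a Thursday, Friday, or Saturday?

380

Mar 14, 2067 is a Monday.
From Mar 14, 2067 to Aug 16, 2069 is 887 days inclusive.
887 = 7 × 126 + 5, so there are 126 full weeks plus 5 extra days.
Each full week contributes 3 days from the set (Thu, Fri, Sat): 126 × 3 = 378.
The 5 extra days are Monday, Tuesday, Wednesday, Thursday, Friday — 2 of them qualify.
Total: 378 + 2 = 380.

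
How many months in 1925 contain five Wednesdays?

A month has five Wednesdays exactly when Wednesday falls within its first (length − 28) days.
Jan: 31 days, starts Thu → 5 of Thu, Fri, Sat
Feb: 28 days, starts Sun → 5 of (none)
Mar: 31 days, starts Sun → 5 of Sun, Mon, Tue
Apr: 30 days, starts Wed → 5 of Wed, Thu ✓
May: 31 days, starts Fri → 5 of Fri, Sat, Sun
Jun: 30 days, starts Mon → 5 of Mon, Tue
Jul: 31 days, starts Wed → 5 of Wed, Thu, Fri ✓
Aug: 31 days, starts Sat → 5 of Sat, Sun, Mon
Sep: 30 days, starts Tue → 5 of Tue, Wed ✓
Oct: 31 days, starts Thu → 5 of Thu, Fri, Sat
Nov: 30 days, starts Sun → 5 of Sun, Mon
Dec: 31 days, starts Tue → 5 of Tue, Wed, Thu ✓
Months with five Wednesdays: Apr, Jul, Sep, Dec.

4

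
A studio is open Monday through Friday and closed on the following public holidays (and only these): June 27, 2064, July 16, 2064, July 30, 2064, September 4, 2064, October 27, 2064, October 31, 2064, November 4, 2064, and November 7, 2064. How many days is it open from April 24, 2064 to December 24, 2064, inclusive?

167 working days

April 24, 2064 is a Thursday.
The range spans 245 days (inclusive of both endpoints).
245 = 7 × 35, so the span is exactly 35 full weeks.
Each full week contributes 5 weekdays (Mon–Fri): 35 × 5 = 175.
Total: 175.
Holidays: June 27, 2064 (Fri); July 16, 2064 (Wed); July 30, 2064 (Wed); September 4, 2064 (Thu); October 27, 2064 (Mon); October 31, 2064 (Fri); November 4, 2064 (Tue); November 7, 2064 (Fri).
All 8 holidays fall on weekdays, so subtract 8.
Business days: 175 − 8 = 167.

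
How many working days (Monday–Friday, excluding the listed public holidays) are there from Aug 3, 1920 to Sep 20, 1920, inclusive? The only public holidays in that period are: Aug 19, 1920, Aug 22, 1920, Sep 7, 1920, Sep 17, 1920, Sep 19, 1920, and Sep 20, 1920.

31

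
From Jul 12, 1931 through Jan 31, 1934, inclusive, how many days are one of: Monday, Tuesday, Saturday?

401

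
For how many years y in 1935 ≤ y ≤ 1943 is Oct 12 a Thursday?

1

Day of week of October 12 in each year:
1935: Sat, 1936: Mon, 1937: Tue, 1938: Wed, 1939: Thu ✓, 1940: Sat, 1941: Sun, 1942: Mon, 1943: Tue
Thursdays: 1939.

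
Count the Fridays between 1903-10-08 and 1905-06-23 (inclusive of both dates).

90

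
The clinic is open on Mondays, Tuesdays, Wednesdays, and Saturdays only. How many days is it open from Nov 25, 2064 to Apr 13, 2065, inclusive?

80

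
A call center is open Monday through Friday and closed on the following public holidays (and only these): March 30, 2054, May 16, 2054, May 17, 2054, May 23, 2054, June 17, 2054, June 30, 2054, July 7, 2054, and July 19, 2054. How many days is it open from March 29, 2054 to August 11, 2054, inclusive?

March 29, 2054 is a Sunday.
The range spans 136 days (inclusive of both endpoints).
136 = 7 × 19 + 3, so there are 19 full weeks plus 3 extra days.
Each full week contributes 5 weekdays (Mon–Fri): 19 × 5 = 95.
The 3 extra days are Sun, Mon, Tue — 2 of them qualify.
Total: 95 + 2 = 97.
Holidays: March 30, 2054 (Mon); May 16, 2054 (Sat); May 17, 2054 (Sun); May 23, 2054 (Sat); June 17, 2054 (Wed); June 30, 2054 (Tue); July 7, 2054 (Tue); July 19, 2054 (Sun).
4 of the 8 holidays fall on weekdays; the rest are weekends and were already excluded.
Business days: 97 − 4 = 93.

93 working days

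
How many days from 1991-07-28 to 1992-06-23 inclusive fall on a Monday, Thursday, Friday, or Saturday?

1991-07-28 is a Sunday.
The range spans 332 days (inclusive of both endpoints).
332 = 7 × 47 + 3, so there are 47 full weeks plus 3 extra days.
Each full week contributes 4 days from the set (Mon, Thu, Fri, Sat): 47 × 4 = 188.
The 3 extra days are Sun, Mon, Tue — 1 of them qualifies.
Total: 188 + 1 = 189.

189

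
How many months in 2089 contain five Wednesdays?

4

A month has five Wednesdays exactly when Wednesday falls within its first (length − 28) days.
Jan: 31 days, starts Sat → 5 of Sat, Sun, Mon
Feb: 28 days, starts Tue → 5 of (none)
Mar: 31 days, starts Tue → 5 of Tue, Wed, Thu ✓
Apr: 30 days, starts Fri → 5 of Fri, Sat
May: 31 days, starts Sun → 5 of Sun, Mon, Tue
Jun: 30 days, starts Wed → 5 of Wed, Thu ✓
Jul: 31 days, starts Fri → 5 of Fri, Sat, Sun
Aug: 31 days, starts Mon → 5 of Mon, Tue, Wed ✓
Sep: 30 days, starts Thu → 5 of Thu, Fri
Oct: 31 days, starts Sat → 5 of Sat, Sun, Mon
Nov: 30 days, starts Tue → 5 of Tue, Wed ✓
Dec: 31 days, starts Thu → 5 of Thu, Fri, Sat
Months with five Wednesdays: Mar, Jun, Aug, Nov.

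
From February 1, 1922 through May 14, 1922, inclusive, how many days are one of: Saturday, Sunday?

30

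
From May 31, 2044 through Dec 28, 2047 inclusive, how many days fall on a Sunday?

May 31, 2044 is a Tuesday.
That's 1307 days from start to end, counting both.
1307 = 7 × 186 + 5, so there are 186 full weeks plus 5 extra days.
Each full week contributes one Sunday: 186 so far.
The 5 extra days are Tue, Wed, Thu, Fri, Sat — none qualify.
Total: 186 + 0 = 186.

186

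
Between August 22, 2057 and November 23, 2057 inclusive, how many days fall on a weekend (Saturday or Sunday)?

26

August 22, 2057 is a Wednesday.
That's 94 days from start to end, counting both.
94 = 7 × 13 + 3, so there are 13 full weeks plus 3 extra days.
Each full week contributes 2 weekend days (Sat, Sun): 13 × 2 = 26.
The 3 extra days are Wed, Thu, Fri — none qualify.
Total: 26 + 0 = 26.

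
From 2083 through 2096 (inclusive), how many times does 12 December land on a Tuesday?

2

Day of week of December 12 in each year:
2083: Sun, 2084: Tue ✓, 2085: Wed, 2086: Thu, 2087: Fri, 2088: Sun, 2089: Mon, 2090: Tue ✓, 2091: Wed, 2092: Fri, 2093: Sat, 2094: Sun, 2095: Mon, 2096: Wed
Tuesdays: 2084, 2090.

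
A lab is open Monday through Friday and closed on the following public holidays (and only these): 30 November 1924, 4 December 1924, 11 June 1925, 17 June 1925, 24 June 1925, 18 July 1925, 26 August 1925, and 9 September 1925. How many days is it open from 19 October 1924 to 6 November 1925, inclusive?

269

19 October 1924 is a Sunday.
From 19 October 1924 to 6 November 1925 is 384 days inclusive.
384 = 7 × 54 + 6, so there are 54 full weeks plus 6 extra days.
Each full week contributes 5 weekdays (Mon–Fri): 54 × 5 = 270.
The 6 extra days are Sun, Mon, Tue, Wed, Thu, Fri — 5 of them qualify.
Total: 270 + 5 = 275.
Holidays: 30 November 1924 (Sun); 4 December 1924 (Thu); 11 June 1925 (Thu); 17 June 1925 (Wed); 24 June 1925 (Wed); 18 July 1925 (Sat); 26 August 1925 (Wed); 9 September 1925 (Wed).
6 of the 8 holidays fall on weekdays; the rest are weekends and were already excluded.
Business days: 275 − 6 = 269.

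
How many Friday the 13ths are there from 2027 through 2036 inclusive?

15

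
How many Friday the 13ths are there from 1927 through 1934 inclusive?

Friday-the-13ths by year:
1927: May
1928: Jan, Apr, Jul
1929: Sep, Dec
1930: Jun
1931: Feb, Mar, Nov
1932: May
1933: Jan, Oct
1934: Apr, Jul

15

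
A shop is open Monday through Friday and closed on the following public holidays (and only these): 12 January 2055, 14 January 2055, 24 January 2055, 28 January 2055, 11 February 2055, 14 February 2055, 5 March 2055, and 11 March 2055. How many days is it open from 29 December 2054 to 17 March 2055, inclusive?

51 working days

29 December 2054 is a Tuesday.
The range spans 79 days (inclusive of both endpoints).
79 = 7 × 11 + 2, so there are 11 full weeks plus 2 extra days.
Each full week contributes 5 weekdays (Mon–Fri): 11 × 5 = 55.
The 2 extra days are Tue, Wed — 2 of them qualify.
Total: 55 + 2 = 57.
Holidays: 12 January 2055 (Tue); 14 January 2055 (Thu); 24 January 2055 (Sun); 28 January 2055 (Thu); 11 February 2055 (Thu); 14 February 2055 (Sun); 5 March 2055 (Fri); 11 March 2055 (Thu).
6 of the 8 holidays fall on weekdays; the rest are weekends and were already excluded.
Business days: 57 − 6 = 51.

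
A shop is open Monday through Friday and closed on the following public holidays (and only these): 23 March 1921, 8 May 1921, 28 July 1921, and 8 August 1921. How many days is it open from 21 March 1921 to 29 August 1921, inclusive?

113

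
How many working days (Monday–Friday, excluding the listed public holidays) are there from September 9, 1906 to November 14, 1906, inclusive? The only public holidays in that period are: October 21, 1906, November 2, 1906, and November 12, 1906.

September 9, 1906 is a Sunday.
From September 9, 1906 to November 14, 1906 is 67 days inclusive.
67 = 7 × 9 + 4, so there are 9 full weeks plus 4 extra days.
Each full week contributes 5 weekdays (Mon–Fri): 9 × 5 = 45.
The 4 extra days are Sunday, Monday, Tuesday, Wednesday — 3 of them qualify.
Total: 45 + 3 = 48.
Holidays: October 21, 1906 (Sun); November 2, 1906 (Fri); November 12, 1906 (Mon).
2 of the 3 holidays fall on weekdays; the rest are weekends and were already excluded.
Business days: 48 − 2 = 46.

46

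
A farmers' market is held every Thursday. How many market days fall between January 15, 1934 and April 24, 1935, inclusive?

January 15, 1934 is a Monday.
The range spans 465 days (inclusive of both endpoints).
465 = 7 × 66 + 3, so there are 66 full weeks plus 3 extra days.
Each full week contributes one Thursday: 66 so far.
The 3 extra days are Monday, Tuesday, Wednesday — none qualify.
Total: 66 + 0 = 66.

66 Thursdays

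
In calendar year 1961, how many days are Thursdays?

52

January 1, 1961 is a Sunday.
The range spans 365 days (inclusive of both endpoints).
365 = 7 × 52 + 1, so there are 52 full weeks plus 1 extra day.
Each full week contributes one Thursday: 52 so far.
The 1 extra day is Sun — none qualify.
Total: 52 + 0 = 52.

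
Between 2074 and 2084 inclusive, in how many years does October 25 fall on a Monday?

Day of week of October 25 in each year:
2074: Thu, 2075: Fri, 2076: Sun, 2077: Mon ✓, 2078: Tue, 2079: Wed, 2080: Fri, 2081: Sat, 2082: Sun, 2083: Mon ✓, 2084: Wed
Mondays: 2077, 2083.

2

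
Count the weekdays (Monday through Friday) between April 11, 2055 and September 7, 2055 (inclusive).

107

April 11, 2055 is a Sunday.
From April 11, 2055 to September 7, 2055 is 150 days inclusive.
150 = 7 × 21 + 3, so there are 21 full weeks plus 3 extra days.
Each full week contributes 5 weekdays (Mon–Fri): 21 × 5 = 105.
The 3 extra days are Sun, Mon, Tue — 2 of them qualify.
Total: 105 + 2 = 107.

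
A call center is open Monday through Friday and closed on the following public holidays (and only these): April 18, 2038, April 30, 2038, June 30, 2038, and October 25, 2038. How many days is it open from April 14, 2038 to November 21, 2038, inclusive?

April 14, 2038 is a Wednesday.
From April 14, 2038 to November 21, 2038 is 222 days inclusive.
222 = 7 × 31 + 5, so there are 31 full weeks plus 5 extra days.
Each full week contributes 5 weekdays (Mon–Fri): 31 × 5 = 155.
The 5 extra days are Wednesday, Thursday, Friday, Saturday, Sunday — 3 of them qualify.
Total: 155 + 3 = 158.
Holidays: April 18, 2038 (Sun); April 30, 2038 (Fri); June 30, 2038 (Wed); October 25, 2038 (Mon).
3 of the 4 holidays fall on weekdays; the rest are weekends and were already excluded.
Business days: 158 − 3 = 155.

155 business days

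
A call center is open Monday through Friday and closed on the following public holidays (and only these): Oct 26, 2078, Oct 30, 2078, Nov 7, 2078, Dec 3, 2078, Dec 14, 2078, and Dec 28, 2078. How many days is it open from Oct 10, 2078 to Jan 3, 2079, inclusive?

Oct 10, 2078 is a Monday.
That's 86 days from start to end, counting both.
86 = 7 × 12 + 2, so there are 12 full weeks plus 2 extra days.
Each full week contributes 5 weekdays (Mon–Fri): 12 × 5 = 60.
The 2 extra days are Mon, Tue — 2 of them qualify.
Total: 60 + 2 = 62.
Holidays: Oct 26, 2078 (Wed); Oct 30, 2078 (Sun); Nov 7, 2078 (Mon); Dec 3, 2078 (Sat); Dec 14, 2078 (Wed); Dec 28, 2078 (Wed).
4 of the 6 holidays fall on weekdays; the rest are weekends and were already excluded.
Business days: 62 − 4 = 58.

58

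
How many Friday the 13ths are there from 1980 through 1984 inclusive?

9

Friday-the-13ths by year:
1980: Jun
1981: Feb, Mar, Nov
1982: Aug
1983: May
1984: Jan, Apr, Jul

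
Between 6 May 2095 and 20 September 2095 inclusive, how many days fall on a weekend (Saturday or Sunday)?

40

6 May 2095 is a Friday.
That's 138 days from start to end, counting both.
138 = 7 × 19 + 5, so there are 19 full weeks plus 5 extra days.
Each full week contributes 2 weekend days (Sat, Sun): 19 × 2 = 38.
The 5 extra days are Fri, Sat, Sun, Mon, Tue — 2 of them qualify.
Total: 38 + 2 = 40.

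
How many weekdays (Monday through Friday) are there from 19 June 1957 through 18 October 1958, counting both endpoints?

19 June 1957 is a Wednesday.
That's 487 days from start to end, counting both.
487 = 7 × 69 + 4, so there are 69 full weeks plus 4 extra days.
Each full week contributes 5 weekdays (Mon–Fri): 69 × 5 = 345.
The 4 extra days are Wed, Thu, Fri, Sat — 3 of them qualify.
Total: 345 + 3 = 348.

348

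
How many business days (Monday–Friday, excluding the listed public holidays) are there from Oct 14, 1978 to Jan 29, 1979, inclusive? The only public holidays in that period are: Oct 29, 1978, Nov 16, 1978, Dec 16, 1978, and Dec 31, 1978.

Oct 14, 1978 is a Saturday.
From Oct 14, 1978 to Jan 29, 1979 is 108 days inclusive.
108 = 7 × 15 + 3, so there are 15 full weeks plus 3 extra days.
Each full week contributes 5 weekdays (Mon–Fri): 15 × 5 = 75.
The 3 extra days are Sat, Sun, Mon — 1 of them qualifies.
Total: 75 + 1 = 76.
Holidays: Oct 29, 1978 (Sun); Nov 16, 1978 (Thu); Dec 16, 1978 (Sat); Dec 31, 1978 (Sun).
1 of the 4 holidays fall on weekdays; the rest are weekends and were already excluded.
Business days: 76 − 1 = 75.

75 business days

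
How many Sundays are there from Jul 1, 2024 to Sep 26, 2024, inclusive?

Jul 1, 2024 is a Monday.
That's 88 days from start to end, counting both.
88 = 7 × 12 + 4, so there are 12 full weeks plus 4 extra days.
Each full week contributes one Sunday: 12 so far.
The 4 extra days are Mon, Tue, Wed, Thu — none qualify.
Total: 12 + 0 = 12.

12 Sundays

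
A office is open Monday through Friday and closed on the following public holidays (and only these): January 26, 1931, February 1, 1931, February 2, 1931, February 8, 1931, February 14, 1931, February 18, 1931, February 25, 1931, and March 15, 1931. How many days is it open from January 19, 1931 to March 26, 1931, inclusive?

45 working days

January 19, 1931 is a Monday.
That's 67 days from start to end, counting both.
67 = 7 × 9 + 4, so there are 9 full weeks plus 4 extra days.
Each full week contributes 5 weekdays (Mon–Fri): 9 × 5 = 45.
The 4 extra days are Mon, Tue, Wed, Thu — 4 of them qualify.
Total: 45 + 4 = 49.
Holidays: January 26, 1931 (Mon); February 1, 1931 (Sun); February 2, 1931 (Mon); February 8, 1931 (Sun); February 14, 1931 (Sat); February 18, 1931 (Wed); February 25, 1931 (Wed); March 15, 1931 (Sun).
4 of the 8 holidays fall on weekdays; the rest are weekends and were already excluded.
Business days: 49 − 4 = 45.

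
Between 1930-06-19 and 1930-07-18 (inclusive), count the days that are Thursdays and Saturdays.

9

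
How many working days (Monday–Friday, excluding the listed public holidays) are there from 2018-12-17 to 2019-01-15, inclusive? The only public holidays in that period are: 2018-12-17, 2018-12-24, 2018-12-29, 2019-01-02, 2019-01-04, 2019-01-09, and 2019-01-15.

2018-12-17 is a Monday.
From 2018-12-17 to 2019-01-15 is 30 days inclusive.
30 = 7 × 4 + 2, so there are 4 full weeks plus 2 extra days.
Each full week contributes 5 weekdays (Mon–Fri): 4 × 5 = 20.
The 2 extra days are Mon, Tue — 2 of them qualify.
Total: 20 + 2 = 22.
Holidays: 2018-12-17 (Mon); 2018-12-24 (Mon); 2018-12-29 (Sat); 2019-01-02 (Wed); 2019-01-04 (Fri); 2019-01-09 (Wed); 2019-01-15 (Tue).
6 of the 7 holidays fall on weekdays; the rest are weekends and were already excluded.
Business days: 22 − 6 = 16.

16 working days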